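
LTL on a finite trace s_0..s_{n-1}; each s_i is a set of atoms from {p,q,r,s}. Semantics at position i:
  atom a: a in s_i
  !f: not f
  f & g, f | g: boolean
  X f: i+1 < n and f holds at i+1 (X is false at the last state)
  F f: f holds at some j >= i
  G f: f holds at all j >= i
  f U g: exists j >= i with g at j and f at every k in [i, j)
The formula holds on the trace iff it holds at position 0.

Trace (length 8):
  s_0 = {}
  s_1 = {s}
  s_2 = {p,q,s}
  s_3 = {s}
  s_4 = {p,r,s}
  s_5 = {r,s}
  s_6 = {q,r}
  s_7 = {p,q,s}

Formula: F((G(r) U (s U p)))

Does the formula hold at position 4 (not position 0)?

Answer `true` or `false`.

s_0={}: F((G(r) U (s U p)))=True (G(r) U (s U p))=False G(r)=False r=False (s U p)=False s=False p=False
s_1={s}: F((G(r) U (s U p)))=True (G(r) U (s U p))=True G(r)=False r=False (s U p)=True s=True p=False
s_2={p,q,s}: F((G(r) U (s U p)))=True (G(r) U (s U p))=True G(r)=False r=False (s U p)=True s=True p=True
s_3={s}: F((G(r) U (s U p)))=True (G(r) U (s U p))=True G(r)=False r=False (s U p)=True s=True p=False
s_4={p,r,s}: F((G(r) U (s U p)))=True (G(r) U (s U p))=True G(r)=False r=True (s U p)=True s=True p=True
s_5={r,s}: F((G(r) U (s U p)))=True (G(r) U (s U p))=False G(r)=False r=True (s U p)=False s=True p=False
s_6={q,r}: F((G(r) U (s U p)))=True (G(r) U (s U p))=False G(r)=False r=True (s U p)=False s=False p=False
s_7={p,q,s}: F((G(r) U (s U p)))=True (G(r) U (s U p))=True G(r)=False r=False (s U p)=True s=True p=True
Evaluating at position 4: result = True

Answer: true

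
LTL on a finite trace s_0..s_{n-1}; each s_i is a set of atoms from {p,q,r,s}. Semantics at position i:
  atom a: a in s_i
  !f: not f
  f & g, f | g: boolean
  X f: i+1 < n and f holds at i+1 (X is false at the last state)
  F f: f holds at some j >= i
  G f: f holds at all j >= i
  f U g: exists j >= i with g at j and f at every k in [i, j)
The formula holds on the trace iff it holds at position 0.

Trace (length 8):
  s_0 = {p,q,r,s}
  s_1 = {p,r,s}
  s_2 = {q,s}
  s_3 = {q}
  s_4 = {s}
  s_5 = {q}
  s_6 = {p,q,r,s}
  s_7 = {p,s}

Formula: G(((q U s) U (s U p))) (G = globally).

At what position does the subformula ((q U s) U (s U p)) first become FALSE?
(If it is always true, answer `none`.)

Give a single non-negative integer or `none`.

s_0={p,q,r,s}: ((q U s) U (s U p))=True (q U s)=True q=True s=True (s U p)=True p=True
s_1={p,r,s}: ((q U s) U (s U p))=True (q U s)=True q=False s=True (s U p)=True p=True
s_2={q,s}: ((q U s) U (s U p))=True (q U s)=True q=True s=True (s U p)=False p=False
s_3={q}: ((q U s) U (s U p))=True (q U s)=True q=True s=False (s U p)=False p=False
s_4={s}: ((q U s) U (s U p))=True (q U s)=True q=False s=True (s U p)=False p=False
s_5={q}: ((q U s) U (s U p))=True (q U s)=True q=True s=False (s U p)=False p=False
s_6={p,q,r,s}: ((q U s) U (s U p))=True (q U s)=True q=True s=True (s U p)=True p=True
s_7={p,s}: ((q U s) U (s U p))=True (q U s)=True q=False s=True (s U p)=True p=True
G(((q U s) U (s U p))) holds globally = True
No violation — formula holds at every position.

Answer: none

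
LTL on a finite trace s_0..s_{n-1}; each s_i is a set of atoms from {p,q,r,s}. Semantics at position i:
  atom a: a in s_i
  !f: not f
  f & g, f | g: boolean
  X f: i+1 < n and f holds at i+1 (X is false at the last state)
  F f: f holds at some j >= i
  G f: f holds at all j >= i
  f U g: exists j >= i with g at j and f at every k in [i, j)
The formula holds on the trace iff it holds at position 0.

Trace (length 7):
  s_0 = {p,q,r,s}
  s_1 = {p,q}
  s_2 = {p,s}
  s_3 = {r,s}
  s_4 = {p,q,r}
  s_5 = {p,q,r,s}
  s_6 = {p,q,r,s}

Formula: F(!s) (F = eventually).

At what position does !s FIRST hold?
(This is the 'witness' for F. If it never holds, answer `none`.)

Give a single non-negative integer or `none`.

Answer: 1

Derivation:
s_0={p,q,r,s}: !s=False s=True
s_1={p,q}: !s=True s=False
s_2={p,s}: !s=False s=True
s_3={r,s}: !s=False s=True
s_4={p,q,r}: !s=True s=False
s_5={p,q,r,s}: !s=False s=True
s_6={p,q,r,s}: !s=False s=True
F(!s) holds; first witness at position 1.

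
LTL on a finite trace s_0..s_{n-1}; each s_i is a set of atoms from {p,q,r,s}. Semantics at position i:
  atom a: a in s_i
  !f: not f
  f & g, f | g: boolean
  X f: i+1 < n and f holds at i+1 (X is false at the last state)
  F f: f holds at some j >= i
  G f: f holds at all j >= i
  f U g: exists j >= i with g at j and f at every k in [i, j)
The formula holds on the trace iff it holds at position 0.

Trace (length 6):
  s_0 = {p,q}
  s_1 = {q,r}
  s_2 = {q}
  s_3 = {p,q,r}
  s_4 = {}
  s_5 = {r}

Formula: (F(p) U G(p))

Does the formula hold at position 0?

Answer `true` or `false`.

Answer: false

Derivation:
s_0={p,q}: (F(p) U G(p))=False F(p)=True p=True G(p)=False
s_1={q,r}: (F(p) U G(p))=False F(p)=True p=False G(p)=False
s_2={q}: (F(p) U G(p))=False F(p)=True p=False G(p)=False
s_3={p,q,r}: (F(p) U G(p))=False F(p)=True p=True G(p)=False
s_4={}: (F(p) U G(p))=False F(p)=False p=False G(p)=False
s_5={r}: (F(p) U G(p))=False F(p)=False p=False G(p)=False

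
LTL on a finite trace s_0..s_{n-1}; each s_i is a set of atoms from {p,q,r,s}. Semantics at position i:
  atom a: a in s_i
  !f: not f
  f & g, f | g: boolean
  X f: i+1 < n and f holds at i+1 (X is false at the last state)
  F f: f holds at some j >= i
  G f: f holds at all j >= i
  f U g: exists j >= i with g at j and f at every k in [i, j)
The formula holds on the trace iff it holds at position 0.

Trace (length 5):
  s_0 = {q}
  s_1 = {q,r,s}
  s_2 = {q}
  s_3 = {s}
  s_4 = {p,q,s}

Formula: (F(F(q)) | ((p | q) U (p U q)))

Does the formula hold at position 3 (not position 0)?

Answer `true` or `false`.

s_0={q}: (F(F(q)) | ((p | q) U (p U q)))=True F(F(q))=True F(q)=True q=True ((p | q) U (p U q))=True (p | q)=True p=False (p U q)=True
s_1={q,r,s}: (F(F(q)) | ((p | q) U (p U q)))=True F(F(q))=True F(q)=True q=True ((p | q) U (p U q))=True (p | q)=True p=False (p U q)=True
s_2={q}: (F(F(q)) | ((p | q) U (p U q)))=True F(F(q))=True F(q)=True q=True ((p | q) U (p U q))=True (p | q)=True p=False (p U q)=True
s_3={s}: (F(F(q)) | ((p | q) U (p U q)))=True F(F(q))=True F(q)=True q=False ((p | q) U (p U q))=False (p | q)=False p=False (p U q)=False
s_4={p,q,s}: (F(F(q)) | ((p | q) U (p U q)))=True F(F(q))=True F(q)=True q=True ((p | q) U (p U q))=True (p | q)=True p=True (p U q)=True
Evaluating at position 3: result = True

Answer: true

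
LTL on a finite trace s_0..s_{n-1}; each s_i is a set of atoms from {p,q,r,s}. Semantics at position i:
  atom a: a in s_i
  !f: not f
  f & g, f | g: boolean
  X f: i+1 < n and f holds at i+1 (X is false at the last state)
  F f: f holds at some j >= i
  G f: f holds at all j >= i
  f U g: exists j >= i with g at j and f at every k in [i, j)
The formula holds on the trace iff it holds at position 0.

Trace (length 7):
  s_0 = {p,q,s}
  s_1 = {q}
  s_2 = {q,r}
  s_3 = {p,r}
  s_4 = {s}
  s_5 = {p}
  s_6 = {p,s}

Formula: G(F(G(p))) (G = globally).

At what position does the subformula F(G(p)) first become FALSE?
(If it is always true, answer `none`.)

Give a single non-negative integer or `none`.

Answer: none

Derivation:
s_0={p,q,s}: F(G(p))=True G(p)=False p=True
s_1={q}: F(G(p))=True G(p)=False p=False
s_2={q,r}: F(G(p))=True G(p)=False p=False
s_3={p,r}: F(G(p))=True G(p)=False p=True
s_4={s}: F(G(p))=True G(p)=False p=False
s_5={p}: F(G(p))=True G(p)=True p=True
s_6={p,s}: F(G(p))=True G(p)=True p=True
G(F(G(p))) holds globally = True
No violation — formula holds at every position.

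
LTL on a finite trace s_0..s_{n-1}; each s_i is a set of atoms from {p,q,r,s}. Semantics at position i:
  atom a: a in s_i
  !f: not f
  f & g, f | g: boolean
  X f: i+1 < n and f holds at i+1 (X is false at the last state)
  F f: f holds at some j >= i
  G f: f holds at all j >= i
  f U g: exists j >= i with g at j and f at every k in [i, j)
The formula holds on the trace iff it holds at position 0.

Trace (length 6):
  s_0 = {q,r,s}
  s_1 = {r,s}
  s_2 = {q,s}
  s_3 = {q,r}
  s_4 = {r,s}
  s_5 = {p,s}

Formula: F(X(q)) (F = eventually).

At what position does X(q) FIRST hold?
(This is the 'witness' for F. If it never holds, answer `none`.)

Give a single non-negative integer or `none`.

s_0={q,r,s}: X(q)=False q=True
s_1={r,s}: X(q)=True q=False
s_2={q,s}: X(q)=True q=True
s_3={q,r}: X(q)=False q=True
s_4={r,s}: X(q)=False q=False
s_5={p,s}: X(q)=False q=False
F(X(q)) holds; first witness at position 1.

Answer: 1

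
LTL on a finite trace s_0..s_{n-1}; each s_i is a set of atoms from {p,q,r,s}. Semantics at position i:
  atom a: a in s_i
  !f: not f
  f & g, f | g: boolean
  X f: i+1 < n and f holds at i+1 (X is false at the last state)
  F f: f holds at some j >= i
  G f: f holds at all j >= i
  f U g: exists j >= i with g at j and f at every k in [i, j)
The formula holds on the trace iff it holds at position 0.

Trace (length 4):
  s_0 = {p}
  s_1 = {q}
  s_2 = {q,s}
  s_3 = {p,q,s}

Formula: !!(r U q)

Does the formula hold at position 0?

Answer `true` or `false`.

s_0={p}: !!(r U q)=False !(r U q)=True (r U q)=False r=False q=False
s_1={q}: !!(r U q)=True !(r U q)=False (r U q)=True r=False q=True
s_2={q,s}: !!(r U q)=True !(r U q)=False (r U q)=True r=False q=True
s_3={p,q,s}: !!(r U q)=True !(r U q)=False (r U q)=True r=False q=True

Answer: false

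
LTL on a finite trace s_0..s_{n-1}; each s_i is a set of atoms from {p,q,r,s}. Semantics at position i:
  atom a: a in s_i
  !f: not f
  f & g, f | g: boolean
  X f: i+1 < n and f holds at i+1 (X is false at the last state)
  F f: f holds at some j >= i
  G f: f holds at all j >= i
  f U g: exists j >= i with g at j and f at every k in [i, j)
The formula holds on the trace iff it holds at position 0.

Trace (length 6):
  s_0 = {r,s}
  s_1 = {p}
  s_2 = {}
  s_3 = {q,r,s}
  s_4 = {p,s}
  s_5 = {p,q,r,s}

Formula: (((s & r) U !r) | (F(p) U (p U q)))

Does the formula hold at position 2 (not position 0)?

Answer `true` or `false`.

Answer: true

Derivation:
s_0={r,s}: (((s & r) U !r) | (F(p) U (p U q)))=True ((s & r) U !r)=True (s & r)=True s=True r=True !r=False (F(p) U (p U q))=True F(p)=True p=False (p U q)=False q=False
s_1={p}: (((s & r) U !r) | (F(p) U (p U q)))=True ((s & r) U !r)=True (s & r)=False s=False r=False !r=True (F(p) U (p U q))=True F(p)=True p=True (p U q)=False q=False
s_2={}: (((s & r) U !r) | (F(p) U (p U q)))=True ((s & r) U !r)=True (s & r)=False s=False r=False !r=True (F(p) U (p U q))=True F(p)=True p=False (p U q)=False q=False
s_3={q,r,s}: (((s & r) U !r) | (F(p) U (p U q)))=True ((s & r) U !r)=True (s & r)=True s=True r=True !r=False (F(p) U (p U q))=True F(p)=True p=False (p U q)=True q=True
s_4={p,s}: (((s & r) U !r) | (F(p) U (p U q)))=True ((s & r) U !r)=True (s & r)=False s=True r=False !r=True (F(p) U (p U q))=True F(p)=True p=True (p U q)=True q=False
s_5={p,q,r,s}: (((s & r) U !r) | (F(p) U (p U q)))=True ((s & r) U !r)=False (s & r)=True s=True r=True !r=False (F(p) U (p U q))=True F(p)=True p=True (p U q)=True q=True
Evaluating at position 2: result = True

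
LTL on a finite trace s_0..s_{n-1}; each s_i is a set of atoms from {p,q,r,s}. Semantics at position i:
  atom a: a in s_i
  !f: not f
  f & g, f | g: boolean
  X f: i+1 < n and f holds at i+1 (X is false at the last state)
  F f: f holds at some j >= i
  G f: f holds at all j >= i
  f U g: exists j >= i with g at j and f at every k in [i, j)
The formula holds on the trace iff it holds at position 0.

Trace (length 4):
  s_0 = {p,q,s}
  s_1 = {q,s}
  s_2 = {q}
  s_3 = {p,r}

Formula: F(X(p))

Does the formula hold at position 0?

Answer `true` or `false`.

s_0={p,q,s}: F(X(p))=True X(p)=False p=True
s_1={q,s}: F(X(p))=True X(p)=False p=False
s_2={q}: F(X(p))=True X(p)=True p=False
s_3={p,r}: F(X(p))=False X(p)=False p=True

Answer: true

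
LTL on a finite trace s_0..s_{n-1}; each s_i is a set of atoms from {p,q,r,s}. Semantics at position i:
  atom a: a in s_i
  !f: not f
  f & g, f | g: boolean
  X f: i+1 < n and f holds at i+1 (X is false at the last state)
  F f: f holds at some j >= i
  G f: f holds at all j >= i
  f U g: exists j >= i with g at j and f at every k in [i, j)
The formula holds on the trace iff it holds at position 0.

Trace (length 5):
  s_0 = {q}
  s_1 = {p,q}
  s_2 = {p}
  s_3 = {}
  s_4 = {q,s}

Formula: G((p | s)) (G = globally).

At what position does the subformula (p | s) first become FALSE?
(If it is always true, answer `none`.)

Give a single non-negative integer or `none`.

Answer: 0

Derivation:
s_0={q}: (p | s)=False p=False s=False
s_1={p,q}: (p | s)=True p=True s=False
s_2={p}: (p | s)=True p=True s=False
s_3={}: (p | s)=False p=False s=False
s_4={q,s}: (p | s)=True p=False s=True
G((p | s)) holds globally = False
First violation at position 0.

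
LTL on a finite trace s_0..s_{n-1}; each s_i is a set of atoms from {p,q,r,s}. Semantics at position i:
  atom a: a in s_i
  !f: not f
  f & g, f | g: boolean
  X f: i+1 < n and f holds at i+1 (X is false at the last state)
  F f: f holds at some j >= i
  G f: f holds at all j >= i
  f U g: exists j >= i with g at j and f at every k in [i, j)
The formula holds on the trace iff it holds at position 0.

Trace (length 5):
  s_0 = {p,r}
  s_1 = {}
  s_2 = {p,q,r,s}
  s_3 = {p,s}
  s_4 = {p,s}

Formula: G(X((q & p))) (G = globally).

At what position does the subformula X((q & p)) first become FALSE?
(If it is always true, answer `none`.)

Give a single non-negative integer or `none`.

s_0={p,r}: X((q & p))=False (q & p)=False q=False p=True
s_1={}: X((q & p))=True (q & p)=False q=False p=False
s_2={p,q,r,s}: X((q & p))=False (q & p)=True q=True p=True
s_3={p,s}: X((q & p))=False (q & p)=False q=False p=True
s_4={p,s}: X((q & p))=False (q & p)=False q=False p=True
G(X((q & p))) holds globally = False
First violation at position 0.

Answer: 0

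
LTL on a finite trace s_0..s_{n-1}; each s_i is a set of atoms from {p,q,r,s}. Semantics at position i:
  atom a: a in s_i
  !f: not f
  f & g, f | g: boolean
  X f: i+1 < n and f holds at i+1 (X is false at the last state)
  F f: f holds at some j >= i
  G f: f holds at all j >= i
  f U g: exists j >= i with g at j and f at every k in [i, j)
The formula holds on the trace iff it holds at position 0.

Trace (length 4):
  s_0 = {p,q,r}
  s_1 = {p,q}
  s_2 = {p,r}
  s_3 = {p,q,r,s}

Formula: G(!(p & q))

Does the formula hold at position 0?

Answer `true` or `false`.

Answer: false

Derivation:
s_0={p,q,r}: G(!(p & q))=False !(p & q)=False (p & q)=True p=True q=True
s_1={p,q}: G(!(p & q))=False !(p & q)=False (p & q)=True p=True q=True
s_2={p,r}: G(!(p & q))=False !(p & q)=True (p & q)=False p=True q=False
s_3={p,q,r,s}: G(!(p & q))=False !(p & q)=False (p & q)=True p=True q=True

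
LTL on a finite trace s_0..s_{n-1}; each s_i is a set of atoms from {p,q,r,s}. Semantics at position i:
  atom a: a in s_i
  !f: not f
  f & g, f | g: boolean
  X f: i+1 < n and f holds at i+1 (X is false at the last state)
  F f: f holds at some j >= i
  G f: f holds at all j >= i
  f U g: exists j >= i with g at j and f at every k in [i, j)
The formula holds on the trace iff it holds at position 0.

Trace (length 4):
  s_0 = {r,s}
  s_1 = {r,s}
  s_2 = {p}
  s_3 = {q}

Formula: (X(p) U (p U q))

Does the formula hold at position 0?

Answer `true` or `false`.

s_0={r,s}: (X(p) U (p U q))=False X(p)=False p=False (p U q)=False q=False
s_1={r,s}: (X(p) U (p U q))=True X(p)=True p=False (p U q)=False q=False
s_2={p}: (X(p) U (p U q))=True X(p)=False p=True (p U q)=True q=False
s_3={q}: (X(p) U (p U q))=True X(p)=False p=False (p U q)=True q=True

Answer: false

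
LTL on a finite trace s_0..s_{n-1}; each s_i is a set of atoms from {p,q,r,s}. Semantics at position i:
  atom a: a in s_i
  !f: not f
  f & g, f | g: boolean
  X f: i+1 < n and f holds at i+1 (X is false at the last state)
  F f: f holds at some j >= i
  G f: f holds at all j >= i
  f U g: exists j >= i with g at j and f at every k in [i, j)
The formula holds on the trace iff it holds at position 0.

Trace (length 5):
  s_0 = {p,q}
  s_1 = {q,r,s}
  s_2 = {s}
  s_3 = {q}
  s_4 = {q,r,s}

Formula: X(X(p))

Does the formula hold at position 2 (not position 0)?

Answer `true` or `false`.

Answer: false

Derivation:
s_0={p,q}: X(X(p))=False X(p)=False p=True
s_1={q,r,s}: X(X(p))=False X(p)=False p=False
s_2={s}: X(X(p))=False X(p)=False p=False
s_3={q}: X(X(p))=False X(p)=False p=False
s_4={q,r,s}: X(X(p))=False X(p)=False p=False
Evaluating at position 2: result = False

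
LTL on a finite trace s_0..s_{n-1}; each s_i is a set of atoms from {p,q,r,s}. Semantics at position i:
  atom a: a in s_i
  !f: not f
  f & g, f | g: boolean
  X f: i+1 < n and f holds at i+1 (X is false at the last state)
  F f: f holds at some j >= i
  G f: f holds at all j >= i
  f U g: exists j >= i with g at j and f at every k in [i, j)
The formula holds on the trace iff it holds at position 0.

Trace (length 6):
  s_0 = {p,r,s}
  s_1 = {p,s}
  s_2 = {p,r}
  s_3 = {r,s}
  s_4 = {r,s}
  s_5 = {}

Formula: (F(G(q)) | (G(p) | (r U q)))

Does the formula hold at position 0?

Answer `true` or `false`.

Answer: false

Derivation:
s_0={p,r,s}: (F(G(q)) | (G(p) | (r U q)))=False F(G(q))=False G(q)=False q=False (G(p) | (r U q))=False G(p)=False p=True (r U q)=False r=True
s_1={p,s}: (F(G(q)) | (G(p) | (r U q)))=False F(G(q))=False G(q)=False q=False (G(p) | (r U q))=False G(p)=False p=True (r U q)=False r=False
s_2={p,r}: (F(G(q)) | (G(p) | (r U q)))=False F(G(q))=False G(q)=False q=False (G(p) | (r U q))=False G(p)=False p=True (r U q)=False r=True
s_3={r,s}: (F(G(q)) | (G(p) | (r U q)))=False F(G(q))=False G(q)=False q=False (G(p) | (r U q))=False G(p)=False p=False (r U q)=False r=True
s_4={r,s}: (F(G(q)) | (G(p) | (r U q)))=False F(G(q))=False G(q)=False q=False (G(p) | (r U q))=False G(p)=False p=False (r U q)=False r=True
s_5={}: (F(G(q)) | (G(p) | (r U q)))=False F(G(q))=False G(q)=False q=False (G(p) | (r U q))=False G(p)=False p=False (r U q)=False r=False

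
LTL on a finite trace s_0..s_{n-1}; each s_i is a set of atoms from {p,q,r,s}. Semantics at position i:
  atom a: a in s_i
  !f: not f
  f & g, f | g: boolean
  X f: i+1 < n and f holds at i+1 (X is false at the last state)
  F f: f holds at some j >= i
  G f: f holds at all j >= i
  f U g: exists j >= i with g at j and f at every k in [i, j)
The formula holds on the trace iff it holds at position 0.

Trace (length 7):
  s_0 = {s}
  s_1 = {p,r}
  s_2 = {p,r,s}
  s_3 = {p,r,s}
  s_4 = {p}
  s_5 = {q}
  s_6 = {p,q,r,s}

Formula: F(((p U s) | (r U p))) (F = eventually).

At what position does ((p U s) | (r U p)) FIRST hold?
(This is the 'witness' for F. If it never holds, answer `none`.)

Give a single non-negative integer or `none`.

s_0={s}: ((p U s) | (r U p))=True (p U s)=True p=False s=True (r U p)=False r=False
s_1={p,r}: ((p U s) | (r U p))=True (p U s)=True p=True s=False (r U p)=True r=True
s_2={p,r,s}: ((p U s) | (r U p))=True (p U s)=True p=True s=True (r U p)=True r=True
s_3={p,r,s}: ((p U s) | (r U p))=True (p U s)=True p=True s=True (r U p)=True r=True
s_4={p}: ((p U s) | (r U p))=True (p U s)=False p=True s=False (r U p)=True r=False
s_5={q}: ((p U s) | (r U p))=False (p U s)=False p=False s=False (r U p)=False r=False
s_6={p,q,r,s}: ((p U s) | (r U p))=True (p U s)=True p=True s=True (r U p)=True r=True
F(((p U s) | (r U p))) holds; first witness at position 0.

Answer: 0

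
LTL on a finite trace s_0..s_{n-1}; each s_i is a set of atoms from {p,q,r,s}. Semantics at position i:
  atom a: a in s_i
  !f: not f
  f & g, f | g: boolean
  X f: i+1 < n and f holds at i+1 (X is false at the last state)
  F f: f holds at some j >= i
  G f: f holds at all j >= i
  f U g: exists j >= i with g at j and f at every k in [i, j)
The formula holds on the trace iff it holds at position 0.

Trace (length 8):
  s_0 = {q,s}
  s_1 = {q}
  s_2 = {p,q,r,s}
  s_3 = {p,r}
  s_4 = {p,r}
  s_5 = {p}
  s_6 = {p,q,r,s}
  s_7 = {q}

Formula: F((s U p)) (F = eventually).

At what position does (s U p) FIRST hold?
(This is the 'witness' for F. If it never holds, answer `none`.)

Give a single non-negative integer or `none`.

Answer: 2

Derivation:
s_0={q,s}: (s U p)=False s=True p=False
s_1={q}: (s U p)=False s=False p=False
s_2={p,q,r,s}: (s U p)=True s=True p=True
s_3={p,r}: (s U p)=True s=False p=True
s_4={p,r}: (s U p)=True s=False p=True
s_5={p}: (s U p)=True s=False p=True
s_6={p,q,r,s}: (s U p)=True s=True p=True
s_7={q}: (s U p)=False s=False p=False
F((s U p)) holds; first witness at position 2.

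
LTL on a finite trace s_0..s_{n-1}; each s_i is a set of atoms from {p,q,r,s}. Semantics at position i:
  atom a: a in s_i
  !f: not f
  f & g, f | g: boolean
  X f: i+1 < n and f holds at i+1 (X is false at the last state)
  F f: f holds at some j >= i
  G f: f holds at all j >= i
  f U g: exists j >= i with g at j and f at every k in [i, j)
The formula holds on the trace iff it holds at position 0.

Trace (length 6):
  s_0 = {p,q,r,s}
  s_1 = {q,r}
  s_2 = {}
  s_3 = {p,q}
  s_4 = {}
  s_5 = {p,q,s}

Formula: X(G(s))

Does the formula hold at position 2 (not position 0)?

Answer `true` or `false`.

Answer: false

Derivation:
s_0={p,q,r,s}: X(G(s))=False G(s)=False s=True
s_1={q,r}: X(G(s))=False G(s)=False s=False
s_2={}: X(G(s))=False G(s)=False s=False
s_3={p,q}: X(G(s))=False G(s)=False s=False
s_4={}: X(G(s))=True G(s)=False s=False
s_5={p,q,s}: X(G(s))=False G(s)=True s=True
Evaluating at position 2: result = False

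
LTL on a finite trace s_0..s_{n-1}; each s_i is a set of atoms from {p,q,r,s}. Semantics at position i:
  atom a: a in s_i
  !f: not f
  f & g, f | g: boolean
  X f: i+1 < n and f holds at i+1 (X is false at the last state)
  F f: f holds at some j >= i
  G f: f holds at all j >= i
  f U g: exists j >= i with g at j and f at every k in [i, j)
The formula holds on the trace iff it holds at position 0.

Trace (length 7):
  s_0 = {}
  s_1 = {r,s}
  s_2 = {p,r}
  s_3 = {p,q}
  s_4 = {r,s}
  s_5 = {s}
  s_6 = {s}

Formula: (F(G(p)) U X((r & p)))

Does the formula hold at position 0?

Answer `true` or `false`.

s_0={}: (F(G(p)) U X((r & p)))=False F(G(p))=False G(p)=False p=False X((r & p))=False (r & p)=False r=False
s_1={r,s}: (F(G(p)) U X((r & p)))=True F(G(p))=False G(p)=False p=False X((r & p))=True (r & p)=False r=True
s_2={p,r}: (F(G(p)) U X((r & p)))=False F(G(p))=False G(p)=False p=True X((r & p))=False (r & p)=True r=True
s_3={p,q}: (F(G(p)) U X((r & p)))=False F(G(p))=False G(p)=False p=True X((r & p))=False (r & p)=False r=False
s_4={r,s}: (F(G(p)) U X((r & p)))=False F(G(p))=False G(p)=False p=False X((r & p))=False (r & p)=False r=True
s_5={s}: (F(G(p)) U X((r & p)))=False F(G(p))=False G(p)=False p=False X((r & p))=False (r & p)=False r=False
s_6={s}: (F(G(p)) U X((r & p)))=False F(G(p))=False G(p)=False p=False X((r & p))=False (r & p)=False r=False

Answer: false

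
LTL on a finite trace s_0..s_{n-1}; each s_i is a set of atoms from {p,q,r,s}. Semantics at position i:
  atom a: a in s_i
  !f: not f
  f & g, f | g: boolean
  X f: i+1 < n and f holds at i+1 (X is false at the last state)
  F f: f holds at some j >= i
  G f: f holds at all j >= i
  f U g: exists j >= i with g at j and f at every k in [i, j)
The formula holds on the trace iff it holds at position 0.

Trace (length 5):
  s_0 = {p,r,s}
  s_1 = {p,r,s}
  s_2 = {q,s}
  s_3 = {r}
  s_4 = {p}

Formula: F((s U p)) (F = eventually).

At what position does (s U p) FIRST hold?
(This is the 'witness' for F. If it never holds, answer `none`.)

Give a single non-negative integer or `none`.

Answer: 0

Derivation:
s_0={p,r,s}: (s U p)=True s=True p=True
s_1={p,r,s}: (s U p)=True s=True p=True
s_2={q,s}: (s U p)=False s=True p=False
s_3={r}: (s U p)=False s=False p=False
s_4={p}: (s U p)=True s=False p=True
F((s U p)) holds; first witness at position 0.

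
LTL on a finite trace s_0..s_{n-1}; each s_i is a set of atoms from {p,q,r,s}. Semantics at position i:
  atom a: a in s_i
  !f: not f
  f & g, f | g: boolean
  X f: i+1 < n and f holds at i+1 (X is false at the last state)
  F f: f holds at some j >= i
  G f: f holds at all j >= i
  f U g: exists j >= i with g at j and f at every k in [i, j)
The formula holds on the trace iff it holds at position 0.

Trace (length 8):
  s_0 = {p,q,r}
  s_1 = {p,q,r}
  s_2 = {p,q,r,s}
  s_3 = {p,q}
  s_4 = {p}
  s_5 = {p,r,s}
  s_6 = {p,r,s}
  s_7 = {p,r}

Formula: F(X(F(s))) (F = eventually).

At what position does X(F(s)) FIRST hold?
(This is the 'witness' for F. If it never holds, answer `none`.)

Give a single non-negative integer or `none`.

s_0={p,q,r}: X(F(s))=True F(s)=True s=False
s_1={p,q,r}: X(F(s))=True F(s)=True s=False
s_2={p,q,r,s}: X(F(s))=True F(s)=True s=True
s_3={p,q}: X(F(s))=True F(s)=True s=False
s_4={p}: X(F(s))=True F(s)=True s=False
s_5={p,r,s}: X(F(s))=True F(s)=True s=True
s_6={p,r,s}: X(F(s))=False F(s)=True s=True
s_7={p,r}: X(F(s))=False F(s)=False s=False
F(X(F(s))) holds; first witness at position 0.

Answer: 0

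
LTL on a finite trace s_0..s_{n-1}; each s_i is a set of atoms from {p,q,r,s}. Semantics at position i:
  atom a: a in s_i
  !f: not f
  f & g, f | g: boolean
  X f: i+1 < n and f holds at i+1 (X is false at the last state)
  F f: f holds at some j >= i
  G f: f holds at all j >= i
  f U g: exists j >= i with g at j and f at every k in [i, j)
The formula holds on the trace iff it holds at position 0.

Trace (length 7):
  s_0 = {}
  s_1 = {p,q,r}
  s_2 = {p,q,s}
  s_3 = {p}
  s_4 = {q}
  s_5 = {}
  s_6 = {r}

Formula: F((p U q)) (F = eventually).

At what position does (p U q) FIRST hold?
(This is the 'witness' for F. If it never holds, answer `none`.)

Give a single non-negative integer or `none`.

s_0={}: (p U q)=False p=False q=False
s_1={p,q,r}: (p U q)=True p=True q=True
s_2={p,q,s}: (p U q)=True p=True q=True
s_3={p}: (p U q)=True p=True q=False
s_4={q}: (p U q)=True p=False q=True
s_5={}: (p U q)=False p=False q=False
s_6={r}: (p U q)=False p=False q=False
F((p U q)) holds; first witness at position 1.

Answer: 1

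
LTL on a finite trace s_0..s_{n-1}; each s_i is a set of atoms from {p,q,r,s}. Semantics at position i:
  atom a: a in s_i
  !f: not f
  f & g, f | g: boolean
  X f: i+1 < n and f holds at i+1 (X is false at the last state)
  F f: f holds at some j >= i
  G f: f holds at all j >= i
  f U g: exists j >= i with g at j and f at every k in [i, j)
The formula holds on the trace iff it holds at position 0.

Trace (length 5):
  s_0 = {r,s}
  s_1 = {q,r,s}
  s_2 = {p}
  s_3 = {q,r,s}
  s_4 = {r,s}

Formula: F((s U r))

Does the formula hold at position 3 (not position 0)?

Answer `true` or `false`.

s_0={r,s}: F((s U r))=True (s U r)=True s=True r=True
s_1={q,r,s}: F((s U r))=True (s U r)=True s=True r=True
s_2={p}: F((s U r))=True (s U r)=False s=False r=False
s_3={q,r,s}: F((s U r))=True (s U r)=True s=True r=True
s_4={r,s}: F((s U r))=True (s U r)=True s=True r=True
Evaluating at position 3: result = True

Answer: true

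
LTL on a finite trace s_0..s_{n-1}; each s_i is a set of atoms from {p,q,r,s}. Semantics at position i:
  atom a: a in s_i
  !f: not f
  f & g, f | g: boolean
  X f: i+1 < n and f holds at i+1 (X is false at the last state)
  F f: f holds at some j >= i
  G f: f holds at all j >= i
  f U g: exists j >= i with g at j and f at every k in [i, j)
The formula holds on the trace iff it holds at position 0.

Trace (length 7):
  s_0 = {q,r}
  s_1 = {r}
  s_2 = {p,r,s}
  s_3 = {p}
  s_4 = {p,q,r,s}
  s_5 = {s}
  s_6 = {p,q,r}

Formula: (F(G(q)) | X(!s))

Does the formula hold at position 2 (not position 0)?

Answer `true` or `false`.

s_0={q,r}: (F(G(q)) | X(!s))=True F(G(q))=True G(q)=False q=True X(!s)=True !s=True s=False
s_1={r}: (F(G(q)) | X(!s))=True F(G(q))=True G(q)=False q=False X(!s)=False !s=True s=False
s_2={p,r,s}: (F(G(q)) | X(!s))=True F(G(q))=True G(q)=False q=False X(!s)=True !s=False s=True
s_3={p}: (F(G(q)) | X(!s))=True F(G(q))=True G(q)=False q=False X(!s)=False !s=True s=False
s_4={p,q,r,s}: (F(G(q)) | X(!s))=True F(G(q))=True G(q)=False q=True X(!s)=False !s=False s=True
s_5={s}: (F(G(q)) | X(!s))=True F(G(q))=True G(q)=False q=False X(!s)=True !s=False s=True
s_6={p,q,r}: (F(G(q)) | X(!s))=True F(G(q))=True G(q)=True q=True X(!s)=False !s=True s=False
Evaluating at position 2: result = True

Answer: true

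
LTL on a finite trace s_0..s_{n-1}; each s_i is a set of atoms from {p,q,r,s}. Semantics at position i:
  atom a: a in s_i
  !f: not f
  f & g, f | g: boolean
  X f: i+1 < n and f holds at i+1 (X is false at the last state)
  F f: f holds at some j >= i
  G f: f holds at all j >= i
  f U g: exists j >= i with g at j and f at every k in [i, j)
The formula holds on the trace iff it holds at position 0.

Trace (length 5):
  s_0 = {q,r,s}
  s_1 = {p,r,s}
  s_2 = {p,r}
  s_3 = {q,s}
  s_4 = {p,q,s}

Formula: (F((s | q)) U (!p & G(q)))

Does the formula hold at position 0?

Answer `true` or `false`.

s_0={q,r,s}: (F((s | q)) U (!p & G(q)))=True F((s | q))=True (s | q)=True s=True q=True (!p & G(q))=False !p=True p=False G(q)=False
s_1={p,r,s}: (F((s | q)) U (!p & G(q)))=True F((s | q))=True (s | q)=True s=True q=False (!p & G(q))=False !p=False p=True G(q)=False
s_2={p,r}: (F((s | q)) U (!p & G(q)))=True F((s | q))=True (s | q)=False s=False q=False (!p & G(q))=False !p=False p=True G(q)=False
s_3={q,s}: (F((s | q)) U (!p & G(q)))=True F((s | q))=True (s | q)=True s=True q=True (!p & G(q))=True !p=True p=False G(q)=True
s_4={p,q,s}: (F((s | q)) U (!p & G(q)))=False F((s | q))=True (s | q)=True s=True q=True (!p & G(q))=False !p=False p=True G(q)=True

Answer: true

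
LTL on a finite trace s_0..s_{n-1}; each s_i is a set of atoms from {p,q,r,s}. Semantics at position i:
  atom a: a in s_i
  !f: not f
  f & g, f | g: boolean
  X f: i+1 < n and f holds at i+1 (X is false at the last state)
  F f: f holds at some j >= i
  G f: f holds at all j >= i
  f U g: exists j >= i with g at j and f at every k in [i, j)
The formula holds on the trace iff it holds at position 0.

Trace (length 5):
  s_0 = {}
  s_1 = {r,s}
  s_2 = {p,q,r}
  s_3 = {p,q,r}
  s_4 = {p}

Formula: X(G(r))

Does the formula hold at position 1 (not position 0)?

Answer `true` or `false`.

s_0={}: X(G(r))=False G(r)=False r=False
s_1={r,s}: X(G(r))=False G(r)=False r=True
s_2={p,q,r}: X(G(r))=False G(r)=False r=True
s_3={p,q,r}: X(G(r))=False G(r)=False r=True
s_4={p}: X(G(r))=False G(r)=False r=False
Evaluating at position 1: result = False

Answer: false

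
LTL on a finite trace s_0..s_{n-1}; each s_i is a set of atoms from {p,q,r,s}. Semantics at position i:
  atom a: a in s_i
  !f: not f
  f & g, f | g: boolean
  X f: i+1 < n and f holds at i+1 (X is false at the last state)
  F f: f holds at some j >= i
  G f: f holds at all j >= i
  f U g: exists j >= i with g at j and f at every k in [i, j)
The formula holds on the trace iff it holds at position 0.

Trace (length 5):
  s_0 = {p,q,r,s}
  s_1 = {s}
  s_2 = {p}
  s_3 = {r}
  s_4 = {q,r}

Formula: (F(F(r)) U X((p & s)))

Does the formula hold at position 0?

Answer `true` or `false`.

Answer: false

Derivation:
s_0={p,q,r,s}: (F(F(r)) U X((p & s)))=False F(F(r))=True F(r)=True r=True X((p & s))=False (p & s)=True p=True s=True
s_1={s}: (F(F(r)) U X((p & s)))=False F(F(r))=True F(r)=True r=False X((p & s))=False (p & s)=False p=False s=True
s_2={p}: (F(F(r)) U X((p & s)))=False F(F(r))=True F(r)=True r=False X((p & s))=False (p & s)=False p=True s=False
s_3={r}: (F(F(r)) U X((p & s)))=False F(F(r))=True F(r)=True r=True X((p & s))=False (p & s)=False p=False s=False
s_4={q,r}: (F(F(r)) U X((p & s)))=False F(F(r))=True F(r)=True r=True X((p & s))=False (p & s)=False p=False s=False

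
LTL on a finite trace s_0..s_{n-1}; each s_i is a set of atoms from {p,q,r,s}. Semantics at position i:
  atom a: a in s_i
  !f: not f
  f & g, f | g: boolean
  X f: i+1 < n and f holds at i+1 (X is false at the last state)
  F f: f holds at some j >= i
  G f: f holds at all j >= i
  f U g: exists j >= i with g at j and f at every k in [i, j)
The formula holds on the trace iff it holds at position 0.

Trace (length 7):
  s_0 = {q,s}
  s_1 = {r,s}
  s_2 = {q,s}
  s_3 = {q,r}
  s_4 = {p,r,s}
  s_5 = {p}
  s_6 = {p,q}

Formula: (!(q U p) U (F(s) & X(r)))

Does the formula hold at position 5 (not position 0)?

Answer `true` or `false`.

Answer: false

Derivation:
s_0={q,s}: (!(q U p) U (F(s) & X(r)))=True !(q U p)=True (q U p)=False q=True p=False (F(s) & X(r))=True F(s)=True s=True X(r)=True r=False
s_1={r,s}: (!(q U p) U (F(s) & X(r)))=True !(q U p)=True (q U p)=False q=False p=False (F(s) & X(r))=False F(s)=True s=True X(r)=False r=True
s_2={q,s}: (!(q U p) U (F(s) & X(r)))=True !(q U p)=False (q U p)=True q=True p=False (F(s) & X(r))=True F(s)=True s=True X(r)=True r=False
s_3={q,r}: (!(q U p) U (F(s) & X(r)))=True !(q U p)=False (q U p)=True q=True p=False (F(s) & X(r))=True F(s)=True s=False X(r)=True r=True
s_4={p,r,s}: (!(q U p) U (F(s) & X(r)))=False !(q U p)=False (q U p)=True q=False p=True (F(s) & X(r))=False F(s)=True s=True X(r)=False r=True
s_5={p}: (!(q U p) U (F(s) & X(r)))=False !(q U p)=False (q U p)=True q=False p=True (F(s) & X(r))=False F(s)=False s=False X(r)=False r=False
s_6={p,q}: (!(q U p) U (F(s) & X(r)))=False !(q U p)=False (q U p)=True q=True p=True (F(s) & X(r))=False F(s)=False s=False X(r)=False r=False
Evaluating at position 5: result = False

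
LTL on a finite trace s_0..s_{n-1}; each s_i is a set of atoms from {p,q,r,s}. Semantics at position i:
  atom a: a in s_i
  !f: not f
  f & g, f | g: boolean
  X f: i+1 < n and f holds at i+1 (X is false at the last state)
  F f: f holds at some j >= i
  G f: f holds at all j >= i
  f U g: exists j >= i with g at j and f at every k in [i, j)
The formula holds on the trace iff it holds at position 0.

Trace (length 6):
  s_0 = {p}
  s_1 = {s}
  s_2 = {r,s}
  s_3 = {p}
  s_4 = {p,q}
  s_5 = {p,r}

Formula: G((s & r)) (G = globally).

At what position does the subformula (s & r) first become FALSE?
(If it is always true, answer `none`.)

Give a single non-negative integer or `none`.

s_0={p}: (s & r)=False s=False r=False
s_1={s}: (s & r)=False s=True r=False
s_2={r,s}: (s & r)=True s=True r=True
s_3={p}: (s & r)=False s=False r=False
s_4={p,q}: (s & r)=False s=False r=False
s_5={p,r}: (s & r)=False s=False r=True
G((s & r)) holds globally = False
First violation at position 0.

Answer: 0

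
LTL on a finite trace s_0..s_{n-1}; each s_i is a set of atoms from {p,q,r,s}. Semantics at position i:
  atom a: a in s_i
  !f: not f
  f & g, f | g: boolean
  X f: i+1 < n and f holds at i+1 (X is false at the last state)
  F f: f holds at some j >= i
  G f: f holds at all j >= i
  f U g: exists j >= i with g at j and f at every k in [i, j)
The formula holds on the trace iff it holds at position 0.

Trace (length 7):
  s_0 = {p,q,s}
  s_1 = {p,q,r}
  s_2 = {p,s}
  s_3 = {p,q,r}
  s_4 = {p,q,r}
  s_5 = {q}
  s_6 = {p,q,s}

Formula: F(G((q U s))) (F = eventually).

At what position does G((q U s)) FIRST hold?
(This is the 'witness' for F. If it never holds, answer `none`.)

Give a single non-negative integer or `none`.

s_0={p,q,s}: G((q U s))=True (q U s)=True q=True s=True
s_1={p,q,r}: G((q U s))=True (q U s)=True q=True s=False
s_2={p,s}: G((q U s))=True (q U s)=True q=False s=True
s_3={p,q,r}: G((q U s))=True (q U s)=True q=True s=False
s_4={p,q,r}: G((q U s))=True (q U s)=True q=True s=False
s_5={q}: G((q U s))=True (q U s)=True q=True s=False
s_6={p,q,s}: G((q U s))=True (q U s)=True q=True s=True
F(G((q U s))) holds; first witness at position 0.

Answer: 0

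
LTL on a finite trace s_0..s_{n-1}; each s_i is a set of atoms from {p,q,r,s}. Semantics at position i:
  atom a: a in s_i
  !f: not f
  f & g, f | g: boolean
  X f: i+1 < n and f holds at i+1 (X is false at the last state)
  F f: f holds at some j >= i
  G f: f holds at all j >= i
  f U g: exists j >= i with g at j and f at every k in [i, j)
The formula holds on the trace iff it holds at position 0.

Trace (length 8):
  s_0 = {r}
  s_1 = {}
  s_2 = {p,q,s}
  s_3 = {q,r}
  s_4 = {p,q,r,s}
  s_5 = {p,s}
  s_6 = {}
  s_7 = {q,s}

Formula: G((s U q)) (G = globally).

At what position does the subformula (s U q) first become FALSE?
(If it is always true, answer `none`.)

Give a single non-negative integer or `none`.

s_0={r}: (s U q)=False s=False q=False
s_1={}: (s U q)=False s=False q=False
s_2={p,q,s}: (s U q)=True s=True q=True
s_3={q,r}: (s U q)=True s=False q=True
s_4={p,q,r,s}: (s U q)=True s=True q=True
s_5={p,s}: (s U q)=False s=True q=False
s_6={}: (s U q)=False s=False q=False
s_7={q,s}: (s U q)=True s=True q=True
G((s U q)) holds globally = False
First violation at position 0.

Answer: 0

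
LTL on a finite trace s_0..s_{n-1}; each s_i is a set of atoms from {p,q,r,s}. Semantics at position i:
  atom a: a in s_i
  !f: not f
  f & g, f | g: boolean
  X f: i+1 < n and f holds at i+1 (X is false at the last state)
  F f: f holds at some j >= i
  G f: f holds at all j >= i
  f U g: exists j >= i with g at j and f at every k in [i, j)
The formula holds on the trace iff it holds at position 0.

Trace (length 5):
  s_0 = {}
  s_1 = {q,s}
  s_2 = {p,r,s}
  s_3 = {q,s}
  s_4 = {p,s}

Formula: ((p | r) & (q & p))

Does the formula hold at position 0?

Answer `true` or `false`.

s_0={}: ((p | r) & (q & p))=False (p | r)=False p=False r=False (q & p)=False q=False
s_1={q,s}: ((p | r) & (q & p))=False (p | r)=False p=False r=False (q & p)=False q=True
s_2={p,r,s}: ((p | r) & (q & p))=False (p | r)=True p=True r=True (q & p)=False q=False
s_3={q,s}: ((p | r) & (q & p))=False (p | r)=False p=False r=False (q & p)=False q=True
s_4={p,s}: ((p | r) & (q & p))=False (p | r)=True p=True r=False (q & p)=False q=False

Answer: false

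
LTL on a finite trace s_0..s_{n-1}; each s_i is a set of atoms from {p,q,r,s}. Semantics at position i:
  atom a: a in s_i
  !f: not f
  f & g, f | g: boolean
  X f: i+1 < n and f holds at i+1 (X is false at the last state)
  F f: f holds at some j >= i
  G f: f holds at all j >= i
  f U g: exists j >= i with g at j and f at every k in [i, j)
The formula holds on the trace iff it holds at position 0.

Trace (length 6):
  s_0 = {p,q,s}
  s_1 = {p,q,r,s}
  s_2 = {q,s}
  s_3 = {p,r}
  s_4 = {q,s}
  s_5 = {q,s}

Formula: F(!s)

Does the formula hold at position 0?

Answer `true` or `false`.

Answer: true

Derivation:
s_0={p,q,s}: F(!s)=True !s=False s=True
s_1={p,q,r,s}: F(!s)=True !s=False s=True
s_2={q,s}: F(!s)=True !s=False s=True
s_3={p,r}: F(!s)=True !s=True s=False
s_4={q,s}: F(!s)=False !s=False s=True
s_5={q,s}: F(!s)=False !s=False s=True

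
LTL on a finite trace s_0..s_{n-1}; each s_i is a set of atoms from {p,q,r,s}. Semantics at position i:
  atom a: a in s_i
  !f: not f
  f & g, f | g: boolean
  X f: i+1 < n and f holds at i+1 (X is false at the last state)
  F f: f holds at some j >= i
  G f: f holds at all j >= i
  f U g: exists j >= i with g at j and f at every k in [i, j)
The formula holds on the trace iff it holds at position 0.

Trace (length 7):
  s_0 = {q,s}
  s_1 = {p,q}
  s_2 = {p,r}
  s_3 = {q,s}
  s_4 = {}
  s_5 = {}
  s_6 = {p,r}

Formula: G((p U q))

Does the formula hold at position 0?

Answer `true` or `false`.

s_0={q,s}: G((p U q))=False (p U q)=True p=False q=True
s_1={p,q}: G((p U q))=False (p U q)=True p=True q=True
s_2={p,r}: G((p U q))=False (p U q)=True p=True q=False
s_3={q,s}: G((p U q))=False (p U q)=True p=False q=True
s_4={}: G((p U q))=False (p U q)=False p=False q=False
s_5={}: G((p U q))=False (p U q)=False p=False q=False
s_6={p,r}: G((p U q))=False (p U q)=False p=True q=False

Answer: false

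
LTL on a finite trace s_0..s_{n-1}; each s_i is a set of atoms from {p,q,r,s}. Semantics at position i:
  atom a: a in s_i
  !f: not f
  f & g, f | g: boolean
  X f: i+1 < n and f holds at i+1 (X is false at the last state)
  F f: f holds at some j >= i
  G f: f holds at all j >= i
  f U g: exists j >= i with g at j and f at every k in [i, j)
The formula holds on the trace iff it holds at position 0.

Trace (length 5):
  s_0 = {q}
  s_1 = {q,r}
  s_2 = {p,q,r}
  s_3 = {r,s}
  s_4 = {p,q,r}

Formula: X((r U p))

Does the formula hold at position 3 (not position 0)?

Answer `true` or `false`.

s_0={q}: X((r U p))=True (r U p)=False r=False p=False
s_1={q,r}: X((r U p))=True (r U p)=True r=True p=False
s_2={p,q,r}: X((r U p))=True (r U p)=True r=True p=True
s_3={r,s}: X((r U p))=True (r U p)=True r=True p=False
s_4={p,q,r}: X((r U p))=False (r U p)=True r=True p=True
Evaluating at position 3: result = True

Answer: true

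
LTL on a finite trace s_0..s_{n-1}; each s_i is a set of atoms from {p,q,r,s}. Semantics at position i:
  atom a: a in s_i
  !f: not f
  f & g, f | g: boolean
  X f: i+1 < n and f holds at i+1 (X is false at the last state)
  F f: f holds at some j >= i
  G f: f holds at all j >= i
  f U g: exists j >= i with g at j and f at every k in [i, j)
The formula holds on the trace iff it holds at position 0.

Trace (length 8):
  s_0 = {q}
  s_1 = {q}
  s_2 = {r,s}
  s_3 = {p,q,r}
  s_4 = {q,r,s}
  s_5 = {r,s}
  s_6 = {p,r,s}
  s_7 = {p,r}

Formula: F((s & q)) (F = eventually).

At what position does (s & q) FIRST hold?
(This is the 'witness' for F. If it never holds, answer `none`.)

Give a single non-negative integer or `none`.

s_0={q}: (s & q)=False s=False q=True
s_1={q}: (s & q)=False s=False q=True
s_2={r,s}: (s & q)=False s=True q=False
s_3={p,q,r}: (s & q)=False s=False q=True
s_4={q,r,s}: (s & q)=True s=True q=True
s_5={r,s}: (s & q)=False s=True q=False
s_6={p,r,s}: (s & q)=False s=True q=False
s_7={p,r}: (s & q)=False s=False q=False
F((s & q)) holds; first witness at position 4.

Answer: 4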